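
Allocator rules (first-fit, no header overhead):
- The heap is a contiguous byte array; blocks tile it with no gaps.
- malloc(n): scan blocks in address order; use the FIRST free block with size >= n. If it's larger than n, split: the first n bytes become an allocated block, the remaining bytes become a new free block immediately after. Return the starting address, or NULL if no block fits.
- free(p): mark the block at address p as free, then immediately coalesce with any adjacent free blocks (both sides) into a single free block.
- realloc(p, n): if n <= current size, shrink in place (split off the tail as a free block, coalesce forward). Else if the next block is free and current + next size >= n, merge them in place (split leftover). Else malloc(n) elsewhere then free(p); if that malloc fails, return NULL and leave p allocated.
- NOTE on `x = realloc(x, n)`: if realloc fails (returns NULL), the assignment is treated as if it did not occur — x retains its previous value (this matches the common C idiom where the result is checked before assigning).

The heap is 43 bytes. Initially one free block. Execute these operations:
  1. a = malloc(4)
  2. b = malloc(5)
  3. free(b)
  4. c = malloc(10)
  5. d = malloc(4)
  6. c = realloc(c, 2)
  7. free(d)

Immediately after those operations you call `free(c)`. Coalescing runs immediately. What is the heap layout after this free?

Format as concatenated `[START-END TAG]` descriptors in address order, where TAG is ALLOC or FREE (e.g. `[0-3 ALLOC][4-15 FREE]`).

Answer: [0-3 ALLOC][4-42 FREE]

Derivation:
Op 1: a = malloc(4) -> a = 0; heap: [0-3 ALLOC][4-42 FREE]
Op 2: b = malloc(5) -> b = 4; heap: [0-3 ALLOC][4-8 ALLOC][9-42 FREE]
Op 3: free(b) -> (freed b); heap: [0-3 ALLOC][4-42 FREE]
Op 4: c = malloc(10) -> c = 4; heap: [0-3 ALLOC][4-13 ALLOC][14-42 FREE]
Op 5: d = malloc(4) -> d = 14; heap: [0-3 ALLOC][4-13 ALLOC][14-17 ALLOC][18-42 FREE]
Op 6: c = realloc(c, 2) -> c = 4; heap: [0-3 ALLOC][4-5 ALLOC][6-13 FREE][14-17 ALLOC][18-42 FREE]
Op 7: free(d) -> (freed d); heap: [0-3 ALLOC][4-5 ALLOC][6-42 FREE]
free(c): c = 4 -> block [4-5 ALLOC]; mark free, coalesce with adjacent free neighbors -> [0-3 ALLOC][4-42 FREE]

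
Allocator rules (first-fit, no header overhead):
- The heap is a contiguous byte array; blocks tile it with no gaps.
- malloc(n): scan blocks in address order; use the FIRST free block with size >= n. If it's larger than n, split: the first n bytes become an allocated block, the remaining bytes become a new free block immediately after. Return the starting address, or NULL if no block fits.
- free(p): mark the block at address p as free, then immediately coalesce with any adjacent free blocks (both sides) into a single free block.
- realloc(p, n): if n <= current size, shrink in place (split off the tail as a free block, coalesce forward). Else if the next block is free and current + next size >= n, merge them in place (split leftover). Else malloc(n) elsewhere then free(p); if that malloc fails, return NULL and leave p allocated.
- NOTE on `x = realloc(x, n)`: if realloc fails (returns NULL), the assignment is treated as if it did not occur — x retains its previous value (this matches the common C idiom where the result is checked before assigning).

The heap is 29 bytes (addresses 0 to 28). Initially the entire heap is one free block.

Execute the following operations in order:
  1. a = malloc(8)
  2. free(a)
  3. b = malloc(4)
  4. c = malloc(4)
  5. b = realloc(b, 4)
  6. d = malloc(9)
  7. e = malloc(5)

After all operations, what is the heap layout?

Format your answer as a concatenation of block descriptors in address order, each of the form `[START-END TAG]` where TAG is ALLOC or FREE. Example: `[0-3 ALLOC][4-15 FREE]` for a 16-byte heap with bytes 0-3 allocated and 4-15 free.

Answer: [0-3 ALLOC][4-7 ALLOC][8-16 ALLOC][17-21 ALLOC][22-28 FREE]

Derivation:
Op 1: a = malloc(8) -> a = 0; heap: [0-7 ALLOC][8-28 FREE]
Op 2: free(a) -> (freed a); heap: [0-28 FREE]
Op 3: b = malloc(4) -> b = 0; heap: [0-3 ALLOC][4-28 FREE]
Op 4: c = malloc(4) -> c = 4; heap: [0-3 ALLOC][4-7 ALLOC][8-28 FREE]
Op 5: b = realloc(b, 4) -> b = 0; heap: [0-3 ALLOC][4-7 ALLOC][8-28 FREE]
Op 6: d = malloc(9) -> d = 8; heap: [0-3 ALLOC][4-7 ALLOC][8-16 ALLOC][17-28 FREE]
Op 7: e = malloc(5) -> e = 17; heap: [0-3 ALLOC][4-7 ALLOC][8-16 ALLOC][17-21 ALLOC][22-28 FREE]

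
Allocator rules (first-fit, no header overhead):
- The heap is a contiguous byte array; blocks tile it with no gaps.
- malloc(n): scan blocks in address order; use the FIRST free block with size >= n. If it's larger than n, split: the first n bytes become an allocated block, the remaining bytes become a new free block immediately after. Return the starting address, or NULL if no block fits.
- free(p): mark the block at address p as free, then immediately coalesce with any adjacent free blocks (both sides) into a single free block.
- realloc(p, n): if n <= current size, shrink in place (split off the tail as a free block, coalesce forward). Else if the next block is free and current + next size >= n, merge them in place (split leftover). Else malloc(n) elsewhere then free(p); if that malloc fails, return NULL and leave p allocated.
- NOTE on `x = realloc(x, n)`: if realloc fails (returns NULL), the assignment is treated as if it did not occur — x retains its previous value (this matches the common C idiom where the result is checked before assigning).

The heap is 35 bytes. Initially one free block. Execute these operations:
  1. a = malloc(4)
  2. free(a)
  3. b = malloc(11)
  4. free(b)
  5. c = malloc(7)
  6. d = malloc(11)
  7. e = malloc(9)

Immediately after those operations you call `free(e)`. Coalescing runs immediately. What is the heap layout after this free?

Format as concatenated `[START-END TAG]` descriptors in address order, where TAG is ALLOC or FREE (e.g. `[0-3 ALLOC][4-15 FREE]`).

Op 1: a = malloc(4) -> a = 0; heap: [0-3 ALLOC][4-34 FREE]
Op 2: free(a) -> (freed a); heap: [0-34 FREE]
Op 3: b = malloc(11) -> b = 0; heap: [0-10 ALLOC][11-34 FREE]
Op 4: free(b) -> (freed b); heap: [0-34 FREE]
Op 5: c = malloc(7) -> c = 0; heap: [0-6 ALLOC][7-34 FREE]
Op 6: d = malloc(11) -> d = 7; heap: [0-6 ALLOC][7-17 ALLOC][18-34 FREE]
Op 7: e = malloc(9) -> e = 18; heap: [0-6 ALLOC][7-17 ALLOC][18-26 ALLOC][27-34 FREE]
free(e): e = 18 -> block [18-26 ALLOC]; mark free, coalesce with adjacent free neighbors -> [0-6 ALLOC][7-17 ALLOC][18-34 FREE]

Answer: [0-6 ALLOC][7-17 ALLOC][18-34 FREE]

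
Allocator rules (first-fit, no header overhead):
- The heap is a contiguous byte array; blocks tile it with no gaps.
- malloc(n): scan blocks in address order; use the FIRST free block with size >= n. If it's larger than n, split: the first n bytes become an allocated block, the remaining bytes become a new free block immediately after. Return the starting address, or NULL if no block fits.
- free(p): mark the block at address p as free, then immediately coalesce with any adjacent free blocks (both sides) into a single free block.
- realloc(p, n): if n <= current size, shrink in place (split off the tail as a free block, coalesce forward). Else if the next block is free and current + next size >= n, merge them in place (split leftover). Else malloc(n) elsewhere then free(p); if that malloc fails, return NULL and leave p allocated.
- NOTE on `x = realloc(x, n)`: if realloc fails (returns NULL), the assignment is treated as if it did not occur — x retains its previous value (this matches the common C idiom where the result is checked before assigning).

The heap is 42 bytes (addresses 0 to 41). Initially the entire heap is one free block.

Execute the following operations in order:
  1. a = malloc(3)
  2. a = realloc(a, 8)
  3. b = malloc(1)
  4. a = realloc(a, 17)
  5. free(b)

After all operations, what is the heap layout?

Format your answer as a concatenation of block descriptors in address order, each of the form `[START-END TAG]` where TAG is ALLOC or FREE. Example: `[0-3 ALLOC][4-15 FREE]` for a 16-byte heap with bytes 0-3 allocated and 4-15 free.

Op 1: a = malloc(3) -> a = 0; heap: [0-2 ALLOC][3-41 FREE]
Op 2: a = realloc(a, 8) -> a = 0; heap: [0-7 ALLOC][8-41 FREE]
Op 3: b = malloc(1) -> b = 8; heap: [0-7 ALLOC][8-8 ALLOC][9-41 FREE]
Op 4: a = realloc(a, 17) -> a = 9; heap: [0-7 FREE][8-8 ALLOC][9-25 ALLOC][26-41 FREE]
Op 5: free(b) -> (freed b); heap: [0-8 FREE][9-25 ALLOC][26-41 FREE]

Answer: [0-8 FREE][9-25 ALLOC][26-41 FREE]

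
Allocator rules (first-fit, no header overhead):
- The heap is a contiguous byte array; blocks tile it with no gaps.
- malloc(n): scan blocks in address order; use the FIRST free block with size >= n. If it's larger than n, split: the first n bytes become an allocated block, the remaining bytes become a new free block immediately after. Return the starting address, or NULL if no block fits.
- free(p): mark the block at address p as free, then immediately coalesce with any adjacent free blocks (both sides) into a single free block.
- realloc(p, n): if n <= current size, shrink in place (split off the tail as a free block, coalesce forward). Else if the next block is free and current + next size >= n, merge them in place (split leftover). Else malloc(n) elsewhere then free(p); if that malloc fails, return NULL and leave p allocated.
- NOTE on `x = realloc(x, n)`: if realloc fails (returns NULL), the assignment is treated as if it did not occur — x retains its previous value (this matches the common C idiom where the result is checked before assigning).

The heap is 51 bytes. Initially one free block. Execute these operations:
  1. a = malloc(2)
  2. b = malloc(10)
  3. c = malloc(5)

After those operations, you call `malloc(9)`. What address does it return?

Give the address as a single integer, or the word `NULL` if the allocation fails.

Op 1: a = malloc(2) -> a = 0; heap: [0-1 ALLOC][2-50 FREE]
Op 2: b = malloc(10) -> b = 2; heap: [0-1 ALLOC][2-11 ALLOC][12-50 FREE]
Op 3: c = malloc(5) -> c = 12; heap: [0-1 ALLOC][2-11 ALLOC][12-16 ALLOC][17-50 FREE]
malloc(9): first-fit scan over [0-1 ALLOC][2-11 ALLOC][12-16 ALLOC][17-50 FREE] -> 17

Answer: 17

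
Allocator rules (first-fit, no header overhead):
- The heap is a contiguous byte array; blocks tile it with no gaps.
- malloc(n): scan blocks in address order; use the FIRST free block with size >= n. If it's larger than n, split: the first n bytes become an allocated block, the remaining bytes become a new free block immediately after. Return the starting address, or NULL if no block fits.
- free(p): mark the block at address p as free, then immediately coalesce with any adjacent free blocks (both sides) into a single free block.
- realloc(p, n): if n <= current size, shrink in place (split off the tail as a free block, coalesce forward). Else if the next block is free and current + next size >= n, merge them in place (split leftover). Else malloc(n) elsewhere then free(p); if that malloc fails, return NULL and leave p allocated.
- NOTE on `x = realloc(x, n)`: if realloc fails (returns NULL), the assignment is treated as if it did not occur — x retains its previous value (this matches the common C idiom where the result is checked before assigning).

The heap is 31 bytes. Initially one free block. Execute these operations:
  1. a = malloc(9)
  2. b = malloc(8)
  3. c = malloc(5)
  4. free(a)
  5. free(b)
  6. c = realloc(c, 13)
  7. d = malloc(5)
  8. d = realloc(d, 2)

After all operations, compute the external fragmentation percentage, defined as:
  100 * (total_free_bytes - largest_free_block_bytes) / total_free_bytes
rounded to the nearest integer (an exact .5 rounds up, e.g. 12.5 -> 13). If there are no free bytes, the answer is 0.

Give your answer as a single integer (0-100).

Answer: 6

Derivation:
Op 1: a = malloc(9) -> a = 0; heap: [0-8 ALLOC][9-30 FREE]
Op 2: b = malloc(8) -> b = 9; heap: [0-8 ALLOC][9-16 ALLOC][17-30 FREE]
Op 3: c = malloc(5) -> c = 17; heap: [0-8 ALLOC][9-16 ALLOC][17-21 ALLOC][22-30 FREE]
Op 4: free(a) -> (freed a); heap: [0-8 FREE][9-16 ALLOC][17-21 ALLOC][22-30 FREE]
Op 5: free(b) -> (freed b); heap: [0-16 FREE][17-21 ALLOC][22-30 FREE]
Op 6: c = realloc(c, 13) -> c = 17; heap: [0-16 FREE][17-29 ALLOC][30-30 FREE]
Op 7: d = malloc(5) -> d = 0; heap: [0-4 ALLOC][5-16 FREE][17-29 ALLOC][30-30 FREE]
Op 8: d = realloc(d, 2) -> d = 0; heap: [0-1 ALLOC][2-16 FREE][17-29 ALLOC][30-30 FREE]
Free blocks: [15 1] total_free=16 largest=15 -> 100*(16-15)/16 = 100/16 = 6.25 -> rounds to 6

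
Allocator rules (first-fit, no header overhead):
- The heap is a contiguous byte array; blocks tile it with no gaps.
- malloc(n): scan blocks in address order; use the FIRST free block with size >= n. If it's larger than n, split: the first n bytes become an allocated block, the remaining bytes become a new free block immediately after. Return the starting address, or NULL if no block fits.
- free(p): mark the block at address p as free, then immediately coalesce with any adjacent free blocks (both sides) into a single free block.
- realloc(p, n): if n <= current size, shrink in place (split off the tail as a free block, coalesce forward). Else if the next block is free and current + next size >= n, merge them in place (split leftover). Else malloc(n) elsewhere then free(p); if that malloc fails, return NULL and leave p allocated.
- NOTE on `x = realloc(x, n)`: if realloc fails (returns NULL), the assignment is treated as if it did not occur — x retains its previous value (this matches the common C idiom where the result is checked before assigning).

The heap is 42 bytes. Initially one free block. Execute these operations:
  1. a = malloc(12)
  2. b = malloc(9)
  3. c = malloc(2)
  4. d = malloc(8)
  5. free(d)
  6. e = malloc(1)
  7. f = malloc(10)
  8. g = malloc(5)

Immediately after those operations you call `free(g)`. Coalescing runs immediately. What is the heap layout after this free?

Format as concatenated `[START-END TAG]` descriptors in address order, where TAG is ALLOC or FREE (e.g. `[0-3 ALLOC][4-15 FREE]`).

Answer: [0-11 ALLOC][12-20 ALLOC][21-22 ALLOC][23-23 ALLOC][24-33 ALLOC][34-41 FREE]

Derivation:
Op 1: a = malloc(12) -> a = 0; heap: [0-11 ALLOC][12-41 FREE]
Op 2: b = malloc(9) -> b = 12; heap: [0-11 ALLOC][12-20 ALLOC][21-41 FREE]
Op 3: c = malloc(2) -> c = 21; heap: [0-11 ALLOC][12-20 ALLOC][21-22 ALLOC][23-41 FREE]
Op 4: d = malloc(8) -> d = 23; heap: [0-11 ALLOC][12-20 ALLOC][21-22 ALLOC][23-30 ALLOC][31-41 FREE]
Op 5: free(d) -> (freed d); heap: [0-11 ALLOC][12-20 ALLOC][21-22 ALLOC][23-41 FREE]
Op 6: e = malloc(1) -> e = 23; heap: [0-11 ALLOC][12-20 ALLOC][21-22 ALLOC][23-23 ALLOC][24-41 FREE]
Op 7: f = malloc(10) -> f = 24; heap: [0-11 ALLOC][12-20 ALLOC][21-22 ALLOC][23-23 ALLOC][24-33 ALLOC][34-41 FREE]
Op 8: g = malloc(5) -> g = 34; heap: [0-11 ALLOC][12-20 ALLOC][21-22 ALLOC][23-23 ALLOC][24-33 ALLOC][34-38 ALLOC][39-41 FREE]
free(g): g = 34 -> block [34-38 ALLOC]; mark free, coalesce with adjacent free neighbors -> [0-11 ALLOC][12-20 ALLOC][21-22 ALLOC][23-23 ALLOC][24-33 ALLOC][34-41 FREE]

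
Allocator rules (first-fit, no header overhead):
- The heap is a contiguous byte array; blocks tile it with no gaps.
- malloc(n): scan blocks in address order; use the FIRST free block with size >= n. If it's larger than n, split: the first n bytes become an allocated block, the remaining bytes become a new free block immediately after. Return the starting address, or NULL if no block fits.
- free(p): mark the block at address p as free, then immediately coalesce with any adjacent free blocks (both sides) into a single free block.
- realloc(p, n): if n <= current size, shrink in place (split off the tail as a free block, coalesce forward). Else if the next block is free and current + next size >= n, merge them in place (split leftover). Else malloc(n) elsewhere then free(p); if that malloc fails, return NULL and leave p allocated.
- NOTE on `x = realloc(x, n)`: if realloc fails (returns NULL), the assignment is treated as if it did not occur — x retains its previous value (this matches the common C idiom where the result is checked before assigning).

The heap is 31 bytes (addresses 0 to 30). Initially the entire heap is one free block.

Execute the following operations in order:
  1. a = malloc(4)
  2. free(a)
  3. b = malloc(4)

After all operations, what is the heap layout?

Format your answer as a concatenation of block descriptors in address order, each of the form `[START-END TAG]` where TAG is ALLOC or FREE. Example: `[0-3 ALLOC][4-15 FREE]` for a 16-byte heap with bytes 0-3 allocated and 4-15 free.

Op 1: a = malloc(4) -> a = 0; heap: [0-3 ALLOC][4-30 FREE]
Op 2: free(a) -> (freed a); heap: [0-30 FREE]
Op 3: b = malloc(4) -> b = 0; heap: [0-3 ALLOC][4-30 FREE]

Answer: [0-3 ALLOC][4-30 FREE]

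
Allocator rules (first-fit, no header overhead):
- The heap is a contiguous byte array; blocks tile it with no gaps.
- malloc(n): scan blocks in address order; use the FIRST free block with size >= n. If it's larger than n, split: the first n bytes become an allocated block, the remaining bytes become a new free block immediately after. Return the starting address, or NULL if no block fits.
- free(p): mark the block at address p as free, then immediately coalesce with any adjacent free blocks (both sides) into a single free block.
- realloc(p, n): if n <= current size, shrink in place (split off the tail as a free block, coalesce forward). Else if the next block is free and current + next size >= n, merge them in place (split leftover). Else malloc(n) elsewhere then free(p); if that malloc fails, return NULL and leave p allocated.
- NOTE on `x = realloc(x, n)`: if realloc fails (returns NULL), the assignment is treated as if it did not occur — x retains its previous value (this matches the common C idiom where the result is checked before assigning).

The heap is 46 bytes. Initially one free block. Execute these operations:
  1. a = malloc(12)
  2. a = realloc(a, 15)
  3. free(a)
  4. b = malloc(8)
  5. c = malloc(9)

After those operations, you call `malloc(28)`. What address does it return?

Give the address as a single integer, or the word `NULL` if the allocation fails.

Answer: 17

Derivation:
Op 1: a = malloc(12) -> a = 0; heap: [0-11 ALLOC][12-45 FREE]
Op 2: a = realloc(a, 15) -> a = 0; heap: [0-14 ALLOC][15-45 FREE]
Op 3: free(a) -> (freed a); heap: [0-45 FREE]
Op 4: b = malloc(8) -> b = 0; heap: [0-7 ALLOC][8-45 FREE]
Op 5: c = malloc(9) -> c = 8; heap: [0-7 ALLOC][8-16 ALLOC][17-45 FREE]
malloc(28): first-fit scan over [0-7 ALLOC][8-16 ALLOC][17-45 FREE] -> 17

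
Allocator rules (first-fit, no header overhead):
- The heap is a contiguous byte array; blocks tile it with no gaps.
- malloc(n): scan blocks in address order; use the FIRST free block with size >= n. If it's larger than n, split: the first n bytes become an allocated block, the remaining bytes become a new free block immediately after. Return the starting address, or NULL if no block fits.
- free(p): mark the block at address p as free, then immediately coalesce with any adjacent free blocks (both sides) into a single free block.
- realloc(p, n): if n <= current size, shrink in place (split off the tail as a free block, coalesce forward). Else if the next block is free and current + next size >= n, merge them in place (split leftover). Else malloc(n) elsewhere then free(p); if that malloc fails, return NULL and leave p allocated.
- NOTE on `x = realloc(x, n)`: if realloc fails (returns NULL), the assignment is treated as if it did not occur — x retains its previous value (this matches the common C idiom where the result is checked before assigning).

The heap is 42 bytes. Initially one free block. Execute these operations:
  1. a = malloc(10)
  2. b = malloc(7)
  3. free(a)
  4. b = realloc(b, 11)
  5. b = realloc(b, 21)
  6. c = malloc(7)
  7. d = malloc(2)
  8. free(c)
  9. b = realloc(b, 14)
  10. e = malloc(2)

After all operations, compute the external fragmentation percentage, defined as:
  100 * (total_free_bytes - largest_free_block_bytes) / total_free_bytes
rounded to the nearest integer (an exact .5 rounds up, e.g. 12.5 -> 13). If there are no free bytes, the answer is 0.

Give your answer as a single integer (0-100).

Op 1: a = malloc(10) -> a = 0; heap: [0-9 ALLOC][10-41 FREE]
Op 2: b = malloc(7) -> b = 10; heap: [0-9 ALLOC][10-16 ALLOC][17-41 FREE]
Op 3: free(a) -> (freed a); heap: [0-9 FREE][10-16 ALLOC][17-41 FREE]
Op 4: b = realloc(b, 11) -> b = 10; heap: [0-9 FREE][10-20 ALLOC][21-41 FREE]
Op 5: b = realloc(b, 21) -> b = 10; heap: [0-9 FREE][10-30 ALLOC][31-41 FREE]
Op 6: c = malloc(7) -> c = 0; heap: [0-6 ALLOC][7-9 FREE][10-30 ALLOC][31-41 FREE]
Op 7: d = malloc(2) -> d = 7; heap: [0-6 ALLOC][7-8 ALLOC][9-9 FREE][10-30 ALLOC][31-41 FREE]
Op 8: free(c) -> (freed c); heap: [0-6 FREE][7-8 ALLOC][9-9 FREE][10-30 ALLOC][31-41 FREE]
Op 9: b = realloc(b, 14) -> b = 10; heap: [0-6 FREE][7-8 ALLOC][9-9 FREE][10-23 ALLOC][24-41 FREE]
Op 10: e = malloc(2) -> e = 0; heap: [0-1 ALLOC][2-6 FREE][7-8 ALLOC][9-9 FREE][10-23 ALLOC][24-41 FREE]
Free blocks: [5 1 18] total_free=24 largest=18 -> 100*(24-18)/24 = 600/24 = 25

Answer: 25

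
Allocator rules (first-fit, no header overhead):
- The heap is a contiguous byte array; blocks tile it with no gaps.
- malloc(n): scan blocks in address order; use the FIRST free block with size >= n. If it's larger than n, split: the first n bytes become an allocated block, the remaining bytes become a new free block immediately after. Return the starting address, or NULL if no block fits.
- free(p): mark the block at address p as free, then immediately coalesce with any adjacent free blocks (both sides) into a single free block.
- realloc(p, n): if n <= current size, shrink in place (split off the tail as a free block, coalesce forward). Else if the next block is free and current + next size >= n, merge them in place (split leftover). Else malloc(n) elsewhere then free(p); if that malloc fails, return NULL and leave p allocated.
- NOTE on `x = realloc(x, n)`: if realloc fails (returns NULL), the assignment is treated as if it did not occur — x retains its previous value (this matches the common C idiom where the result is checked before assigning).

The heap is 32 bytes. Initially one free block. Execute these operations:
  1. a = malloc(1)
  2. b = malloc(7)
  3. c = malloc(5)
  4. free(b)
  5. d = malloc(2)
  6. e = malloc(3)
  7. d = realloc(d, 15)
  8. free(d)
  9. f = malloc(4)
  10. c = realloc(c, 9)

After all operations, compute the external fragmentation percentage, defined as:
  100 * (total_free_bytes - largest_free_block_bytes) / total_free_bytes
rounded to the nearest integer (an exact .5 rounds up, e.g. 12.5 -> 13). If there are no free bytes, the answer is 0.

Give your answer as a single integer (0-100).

Op 1: a = malloc(1) -> a = 0; heap: [0-0 ALLOC][1-31 FREE]
Op 2: b = malloc(7) -> b = 1; heap: [0-0 ALLOC][1-7 ALLOC][8-31 FREE]
Op 3: c = malloc(5) -> c = 8; heap: [0-0 ALLOC][1-7 ALLOC][8-12 ALLOC][13-31 FREE]
Op 4: free(b) -> (freed b); heap: [0-0 ALLOC][1-7 FREE][8-12 ALLOC][13-31 FREE]
Op 5: d = malloc(2) -> d = 1; heap: [0-0 ALLOC][1-2 ALLOC][3-7 FREE][8-12 ALLOC][13-31 FREE]
Op 6: e = malloc(3) -> e = 3; heap: [0-0 ALLOC][1-2 ALLOC][3-5 ALLOC][6-7 FREE][8-12 ALLOC][13-31 FREE]
Op 7: d = realloc(d, 15) -> d = 13; heap: [0-0 ALLOC][1-2 FREE][3-5 ALLOC][6-7 FREE][8-12 ALLOC][13-27 ALLOC][28-31 FREE]
Op 8: free(d) -> (freed d); heap: [0-0 ALLOC][1-2 FREE][3-5 ALLOC][6-7 FREE][8-12 ALLOC][13-31 FREE]
Op 9: f = malloc(4) -> f = 13; heap: [0-0 ALLOC][1-2 FREE][3-5 ALLOC][6-7 FREE][8-12 ALLOC][13-16 ALLOC][17-31 FREE]
Op 10: c = realloc(c, 9) -> c = 17; heap: [0-0 ALLOC][1-2 FREE][3-5 ALLOC][6-12 FREE][13-16 ALLOC][17-25 ALLOC][26-31 FREE]
Free blocks: [2 7 6] total_free=15 largest=7 -> 100*(15-7)/15 = 800/15 ≈ 53.333 -> rounds to 53

Answer: 53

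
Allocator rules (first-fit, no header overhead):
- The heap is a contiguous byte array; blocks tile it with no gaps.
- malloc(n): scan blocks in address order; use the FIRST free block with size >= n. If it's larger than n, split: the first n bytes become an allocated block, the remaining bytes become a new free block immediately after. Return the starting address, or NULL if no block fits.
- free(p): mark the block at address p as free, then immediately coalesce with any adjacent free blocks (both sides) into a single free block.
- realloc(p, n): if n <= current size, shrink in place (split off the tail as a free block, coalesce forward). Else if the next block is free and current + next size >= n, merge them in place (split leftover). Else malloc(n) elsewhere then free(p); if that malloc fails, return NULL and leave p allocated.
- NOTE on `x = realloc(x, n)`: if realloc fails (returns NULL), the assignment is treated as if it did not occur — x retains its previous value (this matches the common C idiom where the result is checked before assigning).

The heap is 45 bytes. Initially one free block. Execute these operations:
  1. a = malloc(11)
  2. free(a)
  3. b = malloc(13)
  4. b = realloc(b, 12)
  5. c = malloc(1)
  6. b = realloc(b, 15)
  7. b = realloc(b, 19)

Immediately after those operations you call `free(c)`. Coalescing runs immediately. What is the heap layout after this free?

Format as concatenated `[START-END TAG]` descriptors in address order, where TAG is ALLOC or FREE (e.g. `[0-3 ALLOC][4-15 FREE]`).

Op 1: a = malloc(11) -> a = 0; heap: [0-10 ALLOC][11-44 FREE]
Op 2: free(a) -> (freed a); heap: [0-44 FREE]
Op 3: b = malloc(13) -> b = 0; heap: [0-12 ALLOC][13-44 FREE]
Op 4: b = realloc(b, 12) -> b = 0; heap: [0-11 ALLOC][12-44 FREE]
Op 5: c = malloc(1) -> c = 12; heap: [0-11 ALLOC][12-12 ALLOC][13-44 FREE]
Op 6: b = realloc(b, 15) -> b = 13; heap: [0-11 FREE][12-12 ALLOC][13-27 ALLOC][28-44 FREE]
Op 7: b = realloc(b, 19) -> b = 13; heap: [0-11 FREE][12-12 ALLOC][13-31 ALLOC][32-44 FREE]
free(c): c = 12 -> block [12-12 ALLOC]; mark free, coalesce with adjacent free neighbors -> [0-12 FREE][13-31 ALLOC][32-44 FREE]

Answer: [0-12 FREE][13-31 ALLOC][32-44 FREE]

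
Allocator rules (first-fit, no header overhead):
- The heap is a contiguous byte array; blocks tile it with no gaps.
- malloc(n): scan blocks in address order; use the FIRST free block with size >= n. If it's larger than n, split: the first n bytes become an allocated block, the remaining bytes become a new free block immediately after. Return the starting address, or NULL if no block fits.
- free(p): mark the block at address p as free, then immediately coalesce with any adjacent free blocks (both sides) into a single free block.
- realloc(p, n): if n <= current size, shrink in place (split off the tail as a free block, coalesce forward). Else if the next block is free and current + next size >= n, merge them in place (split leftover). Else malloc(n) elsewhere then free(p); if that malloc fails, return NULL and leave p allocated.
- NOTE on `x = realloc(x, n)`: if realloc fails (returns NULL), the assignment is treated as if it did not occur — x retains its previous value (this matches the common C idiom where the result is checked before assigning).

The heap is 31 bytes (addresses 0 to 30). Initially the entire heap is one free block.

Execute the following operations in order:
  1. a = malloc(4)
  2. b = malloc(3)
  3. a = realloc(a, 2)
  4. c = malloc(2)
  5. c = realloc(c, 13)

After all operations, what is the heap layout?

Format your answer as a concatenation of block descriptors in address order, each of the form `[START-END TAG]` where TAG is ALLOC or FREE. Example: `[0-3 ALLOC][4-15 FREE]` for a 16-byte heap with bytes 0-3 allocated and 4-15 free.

Op 1: a = malloc(4) -> a = 0; heap: [0-3 ALLOC][4-30 FREE]
Op 2: b = malloc(3) -> b = 4; heap: [0-3 ALLOC][4-6 ALLOC][7-30 FREE]
Op 3: a = realloc(a, 2) -> a = 0; heap: [0-1 ALLOC][2-3 FREE][4-6 ALLOC][7-30 FREE]
Op 4: c = malloc(2) -> c = 2; heap: [0-1 ALLOC][2-3 ALLOC][4-6 ALLOC][7-30 FREE]
Op 5: c = realloc(c, 13) -> c = 7; heap: [0-1 ALLOC][2-3 FREE][4-6 ALLOC][7-19 ALLOC][20-30 FREE]

Answer: [0-1 ALLOC][2-3 FREE][4-6 ALLOC][7-19 ALLOC][20-30 FREE]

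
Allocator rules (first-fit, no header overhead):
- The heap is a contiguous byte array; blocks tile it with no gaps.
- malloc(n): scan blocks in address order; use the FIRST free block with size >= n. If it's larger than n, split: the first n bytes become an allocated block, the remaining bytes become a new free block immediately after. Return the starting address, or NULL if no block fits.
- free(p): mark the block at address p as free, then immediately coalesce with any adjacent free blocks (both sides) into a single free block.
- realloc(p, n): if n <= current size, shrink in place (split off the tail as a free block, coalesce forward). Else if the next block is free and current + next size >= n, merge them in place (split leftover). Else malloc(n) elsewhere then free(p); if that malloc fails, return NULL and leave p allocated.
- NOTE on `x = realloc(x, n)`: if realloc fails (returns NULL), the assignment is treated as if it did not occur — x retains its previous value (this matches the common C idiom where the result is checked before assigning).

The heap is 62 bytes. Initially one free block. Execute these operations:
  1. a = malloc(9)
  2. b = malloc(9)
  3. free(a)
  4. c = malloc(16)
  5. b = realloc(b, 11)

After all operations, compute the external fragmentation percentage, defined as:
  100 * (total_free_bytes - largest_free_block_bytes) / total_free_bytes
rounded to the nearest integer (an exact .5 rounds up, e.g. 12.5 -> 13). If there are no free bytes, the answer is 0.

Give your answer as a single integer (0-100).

Answer: 49

Derivation:
Op 1: a = malloc(9) -> a = 0; heap: [0-8 ALLOC][9-61 FREE]
Op 2: b = malloc(9) -> b = 9; heap: [0-8 ALLOC][9-17 ALLOC][18-61 FREE]
Op 3: free(a) -> (freed a); heap: [0-8 FREE][9-17 ALLOC][18-61 FREE]
Op 4: c = malloc(16) -> c = 18; heap: [0-8 FREE][9-17 ALLOC][18-33 ALLOC][34-61 FREE]
Op 5: b = realloc(b, 11) -> b = 34; heap: [0-17 FREE][18-33 ALLOC][34-44 ALLOC][45-61 FREE]
Free blocks: [18 17] total_free=35 largest=18 -> 100*(35-18)/35 = 1700/35 ≈ 48.571 -> rounds to 49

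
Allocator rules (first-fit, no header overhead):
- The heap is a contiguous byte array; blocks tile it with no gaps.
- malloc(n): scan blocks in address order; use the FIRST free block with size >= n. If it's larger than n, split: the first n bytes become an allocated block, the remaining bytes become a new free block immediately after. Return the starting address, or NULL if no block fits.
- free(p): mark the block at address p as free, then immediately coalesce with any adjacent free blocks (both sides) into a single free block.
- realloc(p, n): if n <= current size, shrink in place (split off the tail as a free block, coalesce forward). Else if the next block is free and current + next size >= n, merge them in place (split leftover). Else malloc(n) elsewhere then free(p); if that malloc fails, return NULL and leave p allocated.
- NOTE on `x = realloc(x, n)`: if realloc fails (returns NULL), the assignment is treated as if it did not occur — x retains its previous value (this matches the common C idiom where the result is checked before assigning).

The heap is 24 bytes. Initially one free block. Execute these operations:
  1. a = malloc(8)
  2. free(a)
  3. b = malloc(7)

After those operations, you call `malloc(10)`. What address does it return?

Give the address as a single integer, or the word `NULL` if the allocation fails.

Answer: 7

Derivation:
Op 1: a = malloc(8) -> a = 0; heap: [0-7 ALLOC][8-23 FREE]
Op 2: free(a) -> (freed a); heap: [0-23 FREE]
Op 3: b = malloc(7) -> b = 0; heap: [0-6 ALLOC][7-23 FREE]
malloc(10): first-fit scan over [0-6 ALLOC][7-23 FREE] -> 7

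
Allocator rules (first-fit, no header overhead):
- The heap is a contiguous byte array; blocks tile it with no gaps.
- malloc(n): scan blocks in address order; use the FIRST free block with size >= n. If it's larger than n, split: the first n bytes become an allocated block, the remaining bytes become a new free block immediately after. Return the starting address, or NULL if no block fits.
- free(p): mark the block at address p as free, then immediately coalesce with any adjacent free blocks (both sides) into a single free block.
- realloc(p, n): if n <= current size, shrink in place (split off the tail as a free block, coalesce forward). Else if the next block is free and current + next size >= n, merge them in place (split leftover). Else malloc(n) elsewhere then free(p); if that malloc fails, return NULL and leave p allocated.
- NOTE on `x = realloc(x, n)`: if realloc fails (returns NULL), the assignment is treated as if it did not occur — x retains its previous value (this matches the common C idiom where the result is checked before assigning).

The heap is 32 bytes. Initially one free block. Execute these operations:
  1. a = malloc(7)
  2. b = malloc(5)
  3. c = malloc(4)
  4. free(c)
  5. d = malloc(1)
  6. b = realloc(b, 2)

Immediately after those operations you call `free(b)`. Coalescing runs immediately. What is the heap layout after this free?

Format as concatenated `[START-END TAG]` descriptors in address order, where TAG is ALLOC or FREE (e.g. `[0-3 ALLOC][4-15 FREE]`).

Answer: [0-6 ALLOC][7-11 FREE][12-12 ALLOC][13-31 FREE]

Derivation:
Op 1: a = malloc(7) -> a = 0; heap: [0-6 ALLOC][7-31 FREE]
Op 2: b = malloc(5) -> b = 7; heap: [0-6 ALLOC][7-11 ALLOC][12-31 FREE]
Op 3: c = malloc(4) -> c = 12; heap: [0-6 ALLOC][7-11 ALLOC][12-15 ALLOC][16-31 FREE]
Op 4: free(c) -> (freed c); heap: [0-6 ALLOC][7-11 ALLOC][12-31 FREE]
Op 5: d = malloc(1) -> d = 12; heap: [0-6 ALLOC][7-11 ALLOC][12-12 ALLOC][13-31 FREE]
Op 6: b = realloc(b, 2) -> b = 7; heap: [0-6 ALLOC][7-8 ALLOC][9-11 FREE][12-12 ALLOC][13-31 FREE]
free(b): b = 7 -> block [7-8 ALLOC]; mark free, coalesce with adjacent free neighbors -> [0-6 ALLOC][7-11 FREE][12-12 ALLOC][13-31 FREE]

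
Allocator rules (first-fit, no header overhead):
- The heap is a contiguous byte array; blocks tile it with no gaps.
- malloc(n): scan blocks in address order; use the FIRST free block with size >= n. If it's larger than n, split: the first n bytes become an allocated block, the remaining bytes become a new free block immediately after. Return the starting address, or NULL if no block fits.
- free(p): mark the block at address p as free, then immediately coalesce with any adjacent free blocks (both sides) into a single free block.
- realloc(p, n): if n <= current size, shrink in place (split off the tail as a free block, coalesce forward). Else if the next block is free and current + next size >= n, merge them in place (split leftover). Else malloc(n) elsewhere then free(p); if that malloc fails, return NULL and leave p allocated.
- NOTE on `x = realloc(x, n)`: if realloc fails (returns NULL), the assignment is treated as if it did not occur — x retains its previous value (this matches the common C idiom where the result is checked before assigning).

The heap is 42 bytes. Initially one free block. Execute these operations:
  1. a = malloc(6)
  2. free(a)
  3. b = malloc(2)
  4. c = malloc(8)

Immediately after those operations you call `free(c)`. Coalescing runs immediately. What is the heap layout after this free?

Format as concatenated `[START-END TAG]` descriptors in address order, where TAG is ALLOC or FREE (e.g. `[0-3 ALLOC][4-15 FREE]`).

Answer: [0-1 ALLOC][2-41 FREE]

Derivation:
Op 1: a = malloc(6) -> a = 0; heap: [0-5 ALLOC][6-41 FREE]
Op 2: free(a) -> (freed a); heap: [0-41 FREE]
Op 3: b = malloc(2) -> b = 0; heap: [0-1 ALLOC][2-41 FREE]
Op 4: c = malloc(8) -> c = 2; heap: [0-1 ALLOC][2-9 ALLOC][10-41 FREE]
free(c): c = 2 -> block [2-9 ALLOC]; mark free, coalesce with adjacent free neighbors -> [0-1 ALLOC][2-41 FREE]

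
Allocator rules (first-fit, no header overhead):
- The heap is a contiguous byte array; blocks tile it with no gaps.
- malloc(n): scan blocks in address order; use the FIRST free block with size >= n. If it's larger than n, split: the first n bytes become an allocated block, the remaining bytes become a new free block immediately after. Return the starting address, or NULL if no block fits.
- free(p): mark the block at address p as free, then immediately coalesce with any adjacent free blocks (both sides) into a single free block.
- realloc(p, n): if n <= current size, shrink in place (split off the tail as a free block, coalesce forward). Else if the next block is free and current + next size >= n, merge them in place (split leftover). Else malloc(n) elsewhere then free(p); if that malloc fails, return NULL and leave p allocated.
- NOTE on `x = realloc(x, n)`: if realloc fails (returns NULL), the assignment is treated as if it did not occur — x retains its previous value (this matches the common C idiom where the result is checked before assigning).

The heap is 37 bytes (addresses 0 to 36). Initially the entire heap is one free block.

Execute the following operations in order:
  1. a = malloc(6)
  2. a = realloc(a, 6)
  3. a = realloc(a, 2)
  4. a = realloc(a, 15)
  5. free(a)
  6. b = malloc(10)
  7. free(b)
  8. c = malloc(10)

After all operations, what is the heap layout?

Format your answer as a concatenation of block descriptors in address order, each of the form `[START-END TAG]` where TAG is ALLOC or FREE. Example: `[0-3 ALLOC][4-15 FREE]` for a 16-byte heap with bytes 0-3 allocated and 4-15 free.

Op 1: a = malloc(6) -> a = 0; heap: [0-5 ALLOC][6-36 FREE]
Op 2: a = realloc(a, 6) -> a = 0; heap: [0-5 ALLOC][6-36 FREE]
Op 3: a = realloc(a, 2) -> a = 0; heap: [0-1 ALLOC][2-36 FREE]
Op 4: a = realloc(a, 15) -> a = 0; heap: [0-14 ALLOC][15-36 FREE]
Op 5: free(a) -> (freed a); heap: [0-36 FREE]
Op 6: b = malloc(10) -> b = 0; heap: [0-9 ALLOC][10-36 FREE]
Op 7: free(b) -> (freed b); heap: [0-36 FREE]
Op 8: c = malloc(10) -> c = 0; heap: [0-9 ALLOC][10-36 FREE]

Answer: [0-9 ALLOC][10-36 FREE]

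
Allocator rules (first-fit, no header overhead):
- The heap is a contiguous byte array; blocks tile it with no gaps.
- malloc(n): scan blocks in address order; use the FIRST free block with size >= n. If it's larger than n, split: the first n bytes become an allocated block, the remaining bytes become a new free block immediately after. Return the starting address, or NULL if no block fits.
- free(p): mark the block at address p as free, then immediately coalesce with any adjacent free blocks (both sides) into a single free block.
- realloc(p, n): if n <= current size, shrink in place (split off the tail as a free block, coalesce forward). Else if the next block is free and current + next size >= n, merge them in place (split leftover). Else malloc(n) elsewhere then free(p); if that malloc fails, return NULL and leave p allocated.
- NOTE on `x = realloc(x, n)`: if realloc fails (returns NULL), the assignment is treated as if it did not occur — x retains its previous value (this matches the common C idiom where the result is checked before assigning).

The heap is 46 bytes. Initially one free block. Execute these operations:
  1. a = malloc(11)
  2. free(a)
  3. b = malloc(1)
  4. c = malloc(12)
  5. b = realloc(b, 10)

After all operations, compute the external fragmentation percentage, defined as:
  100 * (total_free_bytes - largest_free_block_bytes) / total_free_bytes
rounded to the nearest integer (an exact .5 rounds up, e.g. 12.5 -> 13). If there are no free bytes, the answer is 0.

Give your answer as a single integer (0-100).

Op 1: a = malloc(11) -> a = 0; heap: [0-10 ALLOC][11-45 FREE]
Op 2: free(a) -> (freed a); heap: [0-45 FREE]
Op 3: b = malloc(1) -> b = 0; heap: [0-0 ALLOC][1-45 FREE]
Op 4: c = malloc(12) -> c = 1; heap: [0-0 ALLOC][1-12 ALLOC][13-45 FREE]
Op 5: b = realloc(b, 10) -> b = 13; heap: [0-0 FREE][1-12 ALLOC][13-22 ALLOC][23-45 FREE]
Free blocks: [1 23] total_free=24 largest=23 -> 100*(24-23)/24 = 100/24 ≈ 4.167 -> rounds to 4

Answer: 4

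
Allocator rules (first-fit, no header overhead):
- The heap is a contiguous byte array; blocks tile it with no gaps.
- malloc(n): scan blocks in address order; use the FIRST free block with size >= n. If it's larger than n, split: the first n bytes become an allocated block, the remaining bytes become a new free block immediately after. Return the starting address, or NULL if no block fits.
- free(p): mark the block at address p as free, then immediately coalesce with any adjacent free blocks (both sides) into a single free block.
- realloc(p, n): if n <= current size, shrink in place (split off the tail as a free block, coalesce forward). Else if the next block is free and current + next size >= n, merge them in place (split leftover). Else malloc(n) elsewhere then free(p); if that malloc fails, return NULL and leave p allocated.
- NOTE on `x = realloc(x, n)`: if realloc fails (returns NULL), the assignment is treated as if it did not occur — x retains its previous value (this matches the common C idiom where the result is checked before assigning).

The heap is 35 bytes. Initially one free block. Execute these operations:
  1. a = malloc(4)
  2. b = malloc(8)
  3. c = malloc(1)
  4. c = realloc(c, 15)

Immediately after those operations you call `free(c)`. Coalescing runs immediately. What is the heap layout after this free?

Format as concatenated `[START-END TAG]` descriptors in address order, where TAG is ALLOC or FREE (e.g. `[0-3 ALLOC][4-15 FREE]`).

Answer: [0-3 ALLOC][4-11 ALLOC][12-34 FREE]

Derivation:
Op 1: a = malloc(4) -> a = 0; heap: [0-3 ALLOC][4-34 FREE]
Op 2: b = malloc(8) -> b = 4; heap: [0-3 ALLOC][4-11 ALLOC][12-34 FREE]
Op 3: c = malloc(1) -> c = 12; heap: [0-3 ALLOC][4-11 ALLOC][12-12 ALLOC][13-34 FREE]
Op 4: c = realloc(c, 15) -> c = 12; heap: [0-3 ALLOC][4-11 ALLOC][12-26 ALLOC][27-34 FREE]
free(c): c = 12 -> block [12-26 ALLOC]; mark free, coalesce with adjacent free neighbors -> [0-3 ALLOC][4-11 ALLOC][12-34 FREE]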